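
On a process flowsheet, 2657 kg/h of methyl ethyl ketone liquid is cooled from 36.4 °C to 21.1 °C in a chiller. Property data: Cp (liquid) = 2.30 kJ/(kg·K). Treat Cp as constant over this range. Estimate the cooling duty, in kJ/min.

Q_c = 1560 kJ/min

Q = ṁ·Cp·ΔT = 2657 × 2.30 × (21.1 − 36.4) = -93500 kJ/h
Converting: 93500 / 3600 s = 25.972 kW
Cooling duty = 1558.3 kJ/min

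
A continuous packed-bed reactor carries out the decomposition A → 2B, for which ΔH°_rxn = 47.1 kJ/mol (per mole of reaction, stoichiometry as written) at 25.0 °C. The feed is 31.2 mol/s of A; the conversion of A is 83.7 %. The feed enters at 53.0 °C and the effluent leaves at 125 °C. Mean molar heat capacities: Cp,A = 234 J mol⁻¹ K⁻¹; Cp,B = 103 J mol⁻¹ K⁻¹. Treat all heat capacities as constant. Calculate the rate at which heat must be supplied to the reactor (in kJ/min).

Extent of reaction ξ = 0.837 × 31.2 = 26.114 mol/s
Reaction term: ξ·ΔH°_rxn = 26.114 × 47.1 = 1230 kJ/s
Sensible, feed 53.0→25 °C: -204.42 kJ/s
Outlet flows (mol/s): A 5.0856, B 52.229
Sensible, products 25→125 °C: 656.96 kJ/s
Q = ΔH = 1682.5 kJ/s = 1682.5 kW
Heat supplied = 100950 kJ/min

Q_in = 101000 kJ/min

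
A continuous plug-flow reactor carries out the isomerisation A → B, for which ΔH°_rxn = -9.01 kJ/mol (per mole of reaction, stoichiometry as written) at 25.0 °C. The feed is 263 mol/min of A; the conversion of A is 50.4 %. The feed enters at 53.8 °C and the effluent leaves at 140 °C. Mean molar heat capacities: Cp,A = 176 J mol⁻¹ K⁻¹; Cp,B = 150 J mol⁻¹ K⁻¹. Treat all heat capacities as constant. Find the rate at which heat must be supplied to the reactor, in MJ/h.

Q_in = 144 MJ/h

Extent of reaction ξ = 0.504 × 263 = 132.55 mol/min
Reaction term: ξ·ΔH°_rxn = 132.55 × -9.01 = -1194.3 kJ/min
Sensible, feed 53.8→25 °C: -1333.1 kJ/min
Outlet flows (mol/min): A 130.45, B 132.55
Sensible, products 25→140 °C: 4926.8 kJ/min
Q = ΔH = 2399.4 kJ/min = 39.99 kW
Heat supplied = 143.96 MJ/h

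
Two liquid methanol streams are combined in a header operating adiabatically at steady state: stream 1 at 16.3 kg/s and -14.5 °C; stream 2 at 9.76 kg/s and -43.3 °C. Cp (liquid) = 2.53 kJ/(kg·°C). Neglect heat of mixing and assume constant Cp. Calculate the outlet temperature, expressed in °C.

Energy balance with Q = 0: Σ ṁᵢCp,ᵢ(T_out − Tᵢ) = 0
Σ ṁᵢCp,ᵢTᵢ = 16.3×2.53×-14.5 + 9.76×2.53×-43.3 = -1667.2
Σ ṁᵢCp,ᵢ = 16.3×2.53 + 9.76×2.53 = 65.932
T_out = -1667.2 / 65.932 = -25.286 °C

T_out = -25.3 °C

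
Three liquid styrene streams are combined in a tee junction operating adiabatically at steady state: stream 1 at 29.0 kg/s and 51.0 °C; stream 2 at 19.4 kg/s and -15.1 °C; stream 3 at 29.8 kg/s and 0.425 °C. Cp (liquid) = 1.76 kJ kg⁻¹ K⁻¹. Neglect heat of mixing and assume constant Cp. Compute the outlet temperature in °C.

T_out = 15.3 °C

Energy balance with Q = 0: Σ ṁᵢCp,ᵢ(T_out − Tᵢ) = 0
T_out = Σ ṁᵢCp,ᵢTᵢ / Σ ṁᵢCp,ᵢ
      = 2109.8 / 137.63 = 15.329 °C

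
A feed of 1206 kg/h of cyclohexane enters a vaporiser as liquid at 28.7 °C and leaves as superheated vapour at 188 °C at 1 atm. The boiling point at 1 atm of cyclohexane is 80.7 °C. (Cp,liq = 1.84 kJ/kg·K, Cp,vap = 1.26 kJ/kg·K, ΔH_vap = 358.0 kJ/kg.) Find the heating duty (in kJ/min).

liquid 28.7→80.7 °C: 95.68 kJ/kg
vaporisation at 80.7 °C: 358 kJ/kg
vapour 80.7→188 °C: 135.2 kJ/kg
Δh = 95.68 + 358 + 135.2 = 588.88 kJ/kg
Q = ṁ·Δh = 1206 kg/h × 588.88 kJ/kg = 710190 kJ/h
|Q| = 197.27 kW = 11836 kJ/min

Q = 11800 kJ/min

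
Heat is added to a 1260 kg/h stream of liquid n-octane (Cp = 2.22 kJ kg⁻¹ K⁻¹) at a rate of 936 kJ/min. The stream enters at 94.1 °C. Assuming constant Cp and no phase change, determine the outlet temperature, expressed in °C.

Q = 936 kJ/min = 56160 kJ/h
ΔT = Q/(ṁ·Cp) = 56160/(1260×2.22) = 20.077 K
T_out = 94.1 + 20.077 = 114.18 °C

T_out = 114 °C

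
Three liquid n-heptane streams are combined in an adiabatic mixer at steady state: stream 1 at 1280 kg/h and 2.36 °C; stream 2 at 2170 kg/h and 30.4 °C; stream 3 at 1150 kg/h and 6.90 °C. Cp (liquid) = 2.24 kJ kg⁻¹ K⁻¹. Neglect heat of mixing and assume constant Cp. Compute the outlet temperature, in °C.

T_out = 16.7 °C

Energy balance with Q = 0: Σ ṁᵢCp,ᵢ(T_out − Tᵢ) = 0
Σ ṁᵢCp,ᵢTᵢ = 1280×2.24×2.36 + 2170×2.24×30.4 + 1150×2.24×6.90 = 172310
Σ ṁᵢCp,ᵢ = 1280×2.24 + 2170×2.24 + 1150×2.24 = 10304
T_out = 172310 / 10304 = 16.723 °C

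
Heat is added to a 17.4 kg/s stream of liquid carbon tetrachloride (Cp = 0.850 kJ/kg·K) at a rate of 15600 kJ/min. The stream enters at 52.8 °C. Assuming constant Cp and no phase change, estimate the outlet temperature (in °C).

Q = 15600 kJ/min = 260 kJ/s
ΔT = Q/(ṁ·Cp) = 260/(17.4×0.850) = 17.579 K
T_out = 52.8 + 17.579 = 70.379 °C

T_out = 70.4 °C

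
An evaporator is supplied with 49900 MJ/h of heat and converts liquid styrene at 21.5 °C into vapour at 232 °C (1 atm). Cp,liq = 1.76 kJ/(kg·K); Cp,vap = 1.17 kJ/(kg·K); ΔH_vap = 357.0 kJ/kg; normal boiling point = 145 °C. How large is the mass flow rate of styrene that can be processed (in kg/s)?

Δh = 1.76×(145−21.5) + 357.0 + 1.17×(232−145) = 676.15 kJ/kg
Q = 49900 MJ/h = 13861 kJ/s = 13861 kJ/s
ṁ = Q/Δh = 13861 / 676.15 = 20.5 kg/s

ṁ = 20.5 kg/s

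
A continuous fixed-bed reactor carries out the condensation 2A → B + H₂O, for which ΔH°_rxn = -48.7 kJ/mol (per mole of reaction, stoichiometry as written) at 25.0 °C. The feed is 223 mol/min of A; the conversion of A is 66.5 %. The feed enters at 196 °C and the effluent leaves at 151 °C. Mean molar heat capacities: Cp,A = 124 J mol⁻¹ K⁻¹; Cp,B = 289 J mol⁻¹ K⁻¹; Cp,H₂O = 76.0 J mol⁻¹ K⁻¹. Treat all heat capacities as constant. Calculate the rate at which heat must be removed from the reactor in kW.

Q_out = 62.7 kW

Extent of reaction ξ = 0.665 × 223 / 2 = 74.148 mol/min
Reaction term: ξ·ΔH°_rxn = 74.148 × -48.7 = -3611 kJ/min
Sensible, feed 196→25 °C: -4728.5 kJ/min
Outlet flows (mol/min): A 74.705, B 74.148, H₂O 74.148
Sensible, products 25→151 °C: 4577.2 kJ/min
Q = ΔH = -3762.2 kJ/min = -62.704 kW
Heat removed = 62.704 kW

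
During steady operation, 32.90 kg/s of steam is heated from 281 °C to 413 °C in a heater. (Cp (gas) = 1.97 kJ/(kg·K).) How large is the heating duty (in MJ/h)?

Q = ṁ·Cp·ΔT = 32.90 × 1.97 × (413 − 281) = 8555.3 kJ/s
Heating duty = 30799 MJ/h

Q = 30800 MJ/h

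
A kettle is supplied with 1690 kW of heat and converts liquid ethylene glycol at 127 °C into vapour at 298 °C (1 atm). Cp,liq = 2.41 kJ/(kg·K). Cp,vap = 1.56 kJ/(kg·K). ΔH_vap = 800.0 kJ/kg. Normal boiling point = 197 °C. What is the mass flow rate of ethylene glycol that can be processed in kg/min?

ṁ = 90.0 kg/min

Δh = 2.41×(197−127) + 800.0 + 1.56×(298−197) = 1126.3 kJ/kg
Q = 1690 kW = 1690 kJ/s = 101400 kJ/min
ṁ = Q/Δh = 101400 / 1126.3 = 90.032 kg/min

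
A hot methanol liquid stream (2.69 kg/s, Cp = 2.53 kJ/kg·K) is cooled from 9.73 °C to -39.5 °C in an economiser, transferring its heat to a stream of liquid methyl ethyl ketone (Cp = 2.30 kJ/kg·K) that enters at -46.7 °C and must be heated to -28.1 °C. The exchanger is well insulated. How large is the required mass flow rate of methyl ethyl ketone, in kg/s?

Heat released by hot stream: Q = 2.69 × 2.53 × (9.73 − -39.5) = 335.04 kJ/s
Energy balance on cold side (adiabatic exchanger): Q = ṁ_c·Cp_c·(T_c,out − T_c,in)
ṁ_c = 335.04 / [2.30 × (-28.1 − -46.7)] = 7.8318 kg/s

ṁ_c = 7.83 kg/s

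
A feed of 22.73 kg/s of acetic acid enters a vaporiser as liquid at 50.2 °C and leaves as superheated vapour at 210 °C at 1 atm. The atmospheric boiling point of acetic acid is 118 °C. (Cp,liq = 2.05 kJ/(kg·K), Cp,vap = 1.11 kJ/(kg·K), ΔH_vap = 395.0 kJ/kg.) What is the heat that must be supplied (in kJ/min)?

Q = 868000 kJ/min

liquid 50.2→118 °C: 138.99 kJ/kg
vaporisation at 118 °C: 395 kJ/kg
vapour 118→210 °C: 102.12 kJ/kg
Δh = 138.99 + 395 + 102.12 = 636.11 kJ/kg
Q = ṁ·Δh = 22.73 kg/s × 636.11 kJ/kg = 14459 kJ/s
|Q| = 14459 kW = 867530 kJ/min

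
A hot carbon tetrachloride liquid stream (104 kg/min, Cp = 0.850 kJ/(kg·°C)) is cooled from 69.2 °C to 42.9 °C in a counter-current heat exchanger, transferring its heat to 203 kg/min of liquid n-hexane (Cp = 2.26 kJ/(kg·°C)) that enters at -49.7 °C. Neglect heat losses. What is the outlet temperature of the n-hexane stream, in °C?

T_c,out = -44.6 °C

Heat released by hot stream: Q = 104 × 0.850 × (69.2 − 42.9) = 2324.9 kJ/min
Energy balance on cold side (adiabatic exchanger): Q = ṁ_c·Cp_c·(T_c,out − T_c,in)
T_c,out = -49.7 + 2324.9/(203 × 2.26) = -44.632 °C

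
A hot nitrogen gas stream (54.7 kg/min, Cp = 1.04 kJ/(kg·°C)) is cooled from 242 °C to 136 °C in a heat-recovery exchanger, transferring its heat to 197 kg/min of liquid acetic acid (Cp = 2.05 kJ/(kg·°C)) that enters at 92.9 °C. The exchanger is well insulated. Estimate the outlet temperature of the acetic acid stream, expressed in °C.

T_c,out = 108 °C

Heat released by hot stream: Q = 54.7 × 1.04 × (242 − 136) = 6030.1 kJ/min
Energy balance on cold side (adiabatic exchanger): Q = ṁ_c·Cp_c·(T_c,out − T_c,in)
T_c,out = 92.9 + 6030.1/(197 × 2.05) = 107.83 °C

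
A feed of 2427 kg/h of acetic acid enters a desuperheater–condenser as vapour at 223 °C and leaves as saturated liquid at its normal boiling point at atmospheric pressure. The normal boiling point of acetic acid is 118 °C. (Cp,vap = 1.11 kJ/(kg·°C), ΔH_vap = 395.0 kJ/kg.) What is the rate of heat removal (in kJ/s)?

vapour 223→118 °C: -116.55 kJ/kg
condensation at 118 °C: -395 kJ/kg
Δh = -116.55 + -395 = -511.55 kJ/kg
Q = ṁ·Δh = 2427 kg/h × -511.55 kJ/kg = -1.2415e+06 kJ/h
|Q| = 344.87 kW

Q_c = 345 kJ/s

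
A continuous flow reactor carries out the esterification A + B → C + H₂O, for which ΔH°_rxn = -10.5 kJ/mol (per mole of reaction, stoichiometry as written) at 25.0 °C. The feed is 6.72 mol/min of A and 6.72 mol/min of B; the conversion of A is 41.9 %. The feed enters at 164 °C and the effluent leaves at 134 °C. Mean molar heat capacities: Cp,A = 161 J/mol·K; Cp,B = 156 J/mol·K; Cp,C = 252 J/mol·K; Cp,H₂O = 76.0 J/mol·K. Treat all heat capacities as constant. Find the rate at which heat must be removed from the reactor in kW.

Extent of reaction ξ = 0.419 × 6.72 = 2.8157 mol/min
Reaction term: ξ·ΔH°_rxn = 2.8157 × -10.5 = -29.565 kJ/min
Sensible, feed 164→25 °C: -296.1 kJ/min
Outlet flows (mol/min): A 3.9043, B 3.9043, C 2.8157, H₂O 2.8157
Sensible, products 25→134 °C: 235.57 kJ/min
Q = ΔH = -90.096 kJ/min = -1.5016 kW
Heat removed = 1.5016 kW

Q_out = 1.50 kW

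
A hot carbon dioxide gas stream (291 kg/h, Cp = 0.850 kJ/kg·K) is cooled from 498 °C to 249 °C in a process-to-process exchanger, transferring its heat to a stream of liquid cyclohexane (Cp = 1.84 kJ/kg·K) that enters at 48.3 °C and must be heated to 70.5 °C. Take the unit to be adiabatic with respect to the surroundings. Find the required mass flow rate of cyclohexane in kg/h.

Heat released by hot stream: Q = 291 × 0.850 × (498 − 249) = 61590 kJ/h
Energy balance on cold side (adiabatic exchanger): Q = ṁ_c·Cp_c·(T_c,out − T_c,in)
ṁ_c = 61590 / [1.84 × (70.5 − 48.3)] = 1507.8 kg/h

ṁ_c = 1510 kg/h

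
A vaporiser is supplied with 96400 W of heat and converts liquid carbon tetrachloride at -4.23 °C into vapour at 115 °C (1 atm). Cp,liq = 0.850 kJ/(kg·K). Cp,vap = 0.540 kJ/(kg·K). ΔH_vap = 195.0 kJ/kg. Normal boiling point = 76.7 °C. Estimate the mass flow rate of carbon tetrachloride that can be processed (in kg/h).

Δh = 0.850×(76.7−-4.23) + 195.0 + 0.540×(115−76.7) = 284.47 kJ/kg
Q = 96400 W = 96.4 kJ/s = 347040 kJ/h
ṁ = Q/Δh = 347040 / 284.47 = 1219.9 kg/h

ṁ = 1220 kg/h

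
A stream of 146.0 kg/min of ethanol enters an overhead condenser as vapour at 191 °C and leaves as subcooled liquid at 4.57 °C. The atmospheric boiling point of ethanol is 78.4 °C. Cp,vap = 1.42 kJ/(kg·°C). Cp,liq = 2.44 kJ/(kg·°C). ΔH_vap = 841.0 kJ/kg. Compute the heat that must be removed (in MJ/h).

vapour 191→78.4 °C: -159.89 kJ/kg
condensation at 78.4 °C: -841 kJ/kg
liquid 78.4→4.57 °C: -180.15 kJ/kg
Δh = -159.89 + -841 + -180.15 = -1181 kJ/kg
Q = ṁ·Δh = 146.0 kg/min × -1181 kJ/kg = -172430 kJ/min
|Q| = 2873.9 kW = 10346 MJ/h

Q_c = 10300 MJ/h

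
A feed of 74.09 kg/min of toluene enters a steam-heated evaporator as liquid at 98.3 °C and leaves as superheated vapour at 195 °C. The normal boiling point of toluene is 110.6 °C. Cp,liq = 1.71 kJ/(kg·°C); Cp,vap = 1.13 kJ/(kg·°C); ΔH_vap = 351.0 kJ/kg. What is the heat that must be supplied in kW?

liquid 98.3→110.6 °C: 21.033 kJ/kg
vaporisation at 110.6 °C: 351 kJ/kg
vapour 110.6→195 °C: 95.372 kJ/kg
Δh = 21.033 + 351 + 95.372 = 467.4 kJ/kg
Q = ṁ·Δh = 74.09 kg/min × 467.4 kJ/kg = 34630 kJ/min
|Q| = 577.17 kW

Q = 577 kW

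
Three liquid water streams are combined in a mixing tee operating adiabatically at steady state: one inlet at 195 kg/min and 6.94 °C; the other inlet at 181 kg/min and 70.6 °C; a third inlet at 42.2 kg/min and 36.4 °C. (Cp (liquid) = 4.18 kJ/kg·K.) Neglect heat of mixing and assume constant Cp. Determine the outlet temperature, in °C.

T_out = 37.5 °C

Energy balance with Q = 0: Σ ṁᵢCp,ᵢ(T_out − Tᵢ) = 0
T_out = Σ ṁᵢCp,ᵢTᵢ / Σ ṁᵢCp,ᵢ
      = 65492 / 1748.1 = 37.465 °C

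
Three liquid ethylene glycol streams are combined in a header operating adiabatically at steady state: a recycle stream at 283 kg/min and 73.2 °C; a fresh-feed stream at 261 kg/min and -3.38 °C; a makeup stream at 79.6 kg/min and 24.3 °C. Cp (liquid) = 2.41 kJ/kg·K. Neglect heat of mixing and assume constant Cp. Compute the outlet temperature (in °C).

No heat crosses the boundary, so H_out = H_in.
Σ ṁᵢCp,ᵢTᵢ = 283×2.41×73.2 + 261×2.41×-3.38 + 79.6×2.41×24.3 = 52460
Σ ṁᵢCp,ᵢ = 283×2.41 + 261×2.41 + 79.6×2.41 = 1502.9
T_out = 52460 / 1502.9 = 34.907 °C

T_out = 34.9 °C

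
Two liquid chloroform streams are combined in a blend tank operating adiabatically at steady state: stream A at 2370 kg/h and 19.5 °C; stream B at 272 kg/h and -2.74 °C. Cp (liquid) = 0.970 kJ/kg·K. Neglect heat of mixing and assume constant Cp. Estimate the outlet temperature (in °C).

T_out = 17.2 °C

Energy balance with Q = 0: Σ ṁᵢCp,ᵢ(T_out − Tᵢ) = 0
T_out = Σ ṁᵢCp,ᵢTᵢ / Σ ṁᵢCp,ᵢ
      = 44106 / 2562.7 = 17.21 °C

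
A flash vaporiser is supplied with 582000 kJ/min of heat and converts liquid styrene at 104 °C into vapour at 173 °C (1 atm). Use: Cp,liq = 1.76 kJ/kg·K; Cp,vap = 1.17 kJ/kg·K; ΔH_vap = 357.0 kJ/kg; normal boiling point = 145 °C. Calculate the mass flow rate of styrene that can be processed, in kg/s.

ṁ = 21.0 kg/s

Δh = 1.76×(145−104) + 357.0 + 1.17×(173−145) = 461.92 kJ/kg
Q = 582000 kJ/min = 9700 kJ/s = 9700 kJ/s
ṁ = Q/Δh = 9700 / 461.92 = 20.999 kg/s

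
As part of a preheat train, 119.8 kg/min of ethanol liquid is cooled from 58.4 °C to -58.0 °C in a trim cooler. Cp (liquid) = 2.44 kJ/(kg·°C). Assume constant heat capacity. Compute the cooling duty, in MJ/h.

Q_c = 2040 MJ/h

Q = ṁ·Cp·ΔT = 119.8 × 2.44 × (-58.0 − 58.4) = -34025 kJ/min
Converting: 34025 / 60 s = 567.09 kW
Cooling duty = 2041.5 MJ/h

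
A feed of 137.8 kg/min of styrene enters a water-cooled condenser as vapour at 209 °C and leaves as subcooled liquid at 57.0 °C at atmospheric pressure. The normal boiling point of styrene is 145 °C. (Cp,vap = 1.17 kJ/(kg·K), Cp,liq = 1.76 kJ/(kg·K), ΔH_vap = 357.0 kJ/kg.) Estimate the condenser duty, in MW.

vapour 209→145 °C: -74.88 kJ/kg
condensation at 145 °C: -357 kJ/kg
liquid 145→57.0 °C: -154.88 kJ/kg
Δh = -74.88 + -357 + -154.88 = -586.76 kJ/kg
Q = ṁ·Δh = 137.8 kg/min × -586.76 kJ/kg = -80856 kJ/min
|Q| = 1347.6 kW = 1.3476 MW

Q_c = 1.35 MW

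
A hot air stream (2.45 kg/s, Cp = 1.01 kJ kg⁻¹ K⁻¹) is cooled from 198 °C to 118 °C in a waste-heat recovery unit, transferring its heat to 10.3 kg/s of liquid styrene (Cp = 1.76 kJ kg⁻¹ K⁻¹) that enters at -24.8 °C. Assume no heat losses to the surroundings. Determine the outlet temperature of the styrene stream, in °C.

Heat released by hot stream: Q = 2.45 × 1.01 × (198 − 118) = 197.96 kJ/s
Energy balance on cold side (adiabatic exchanger): Q = ṁ_c·Cp_c·(T_c,out − T_c,in)
T_c,out = -24.8 + 197.96/(10.3 × 1.76) = -13.88 °C

T_c,out = -13.9 °C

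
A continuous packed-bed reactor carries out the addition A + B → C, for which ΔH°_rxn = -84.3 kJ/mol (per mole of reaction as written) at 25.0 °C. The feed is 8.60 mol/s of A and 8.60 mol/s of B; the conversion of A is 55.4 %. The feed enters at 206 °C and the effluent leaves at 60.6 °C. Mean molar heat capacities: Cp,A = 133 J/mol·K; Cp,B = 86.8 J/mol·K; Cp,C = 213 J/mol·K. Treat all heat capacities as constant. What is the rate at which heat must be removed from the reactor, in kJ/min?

Extent of reaction ξ = 0.554 × 8.60 = 4.7644 mol/s
Reaction term: ξ·ΔH°_rxn = 4.7644 × -84.3 = -401.64 kJ/s
Sensible, feed 206→25 °C: -342.14 kJ/s
Outlet flows (mol/s): A 3.8356, B 3.8356, C 4.7644
Sensible, products 25→60.6 °C: 66.141 kJ/s
Q = ΔH = -677.64 kJ/s = -677.64 kW
Heat removed = 40658 kJ/min

Q_out = 40700 kJ/min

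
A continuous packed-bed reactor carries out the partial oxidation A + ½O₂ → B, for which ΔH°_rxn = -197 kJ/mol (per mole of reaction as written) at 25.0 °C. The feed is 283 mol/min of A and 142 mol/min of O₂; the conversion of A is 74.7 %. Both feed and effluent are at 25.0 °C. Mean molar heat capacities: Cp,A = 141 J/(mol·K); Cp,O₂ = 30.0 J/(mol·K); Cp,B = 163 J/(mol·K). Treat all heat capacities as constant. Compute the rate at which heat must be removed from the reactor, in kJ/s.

Extent of reaction ξ = 0.747 × 283 = 211.4 mol/min
Reaction term: ξ·ΔH°_rxn = 211.4 × -197 = -41646 kJ/min
Q = ΔH = -41646 kJ/min = -694.1 kW
Heat removed = 694.1 kJ/s

Q_out = 694 kJ/s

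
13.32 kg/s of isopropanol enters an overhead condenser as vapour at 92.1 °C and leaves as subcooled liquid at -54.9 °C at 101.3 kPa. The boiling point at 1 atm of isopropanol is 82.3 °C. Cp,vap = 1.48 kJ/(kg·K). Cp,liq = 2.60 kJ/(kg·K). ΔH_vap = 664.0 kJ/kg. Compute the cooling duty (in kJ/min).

vapour 92.1→82.3 °C: -14.504 kJ/kg
condensation at 82.3 °C: -664 kJ/kg
liquid 82.3→-54.9 °C: -356.72 kJ/kg
Δh = -14.504 + -664 + -356.72 = -1035.2 kJ/kg
Q = ṁ·Δh = 13.32 kg/s × -1035.2 kJ/kg = -13789 kJ/s
|Q| = 13789 kW = 827350 kJ/min

Q_c = 827000 kJ/min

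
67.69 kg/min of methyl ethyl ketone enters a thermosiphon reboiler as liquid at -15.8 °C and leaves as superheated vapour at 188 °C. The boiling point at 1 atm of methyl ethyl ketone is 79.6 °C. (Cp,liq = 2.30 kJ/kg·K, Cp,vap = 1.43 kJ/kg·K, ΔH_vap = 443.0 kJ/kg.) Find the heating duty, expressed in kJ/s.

Q = 922 kJ/s

liquid -15.8→79.6 °C: 219.42 kJ/kg
vaporisation at 79.6 °C: 443 kJ/kg
vapour 79.6→188 °C: 155.01 kJ/kg
Δh = 219.42 + 443 + 155.01 = 817.43 kJ/kg
Q = ṁ·Δh = 67.69 kg/min × 817.43 kJ/kg = 55332 kJ/min
|Q| = 922.2 kW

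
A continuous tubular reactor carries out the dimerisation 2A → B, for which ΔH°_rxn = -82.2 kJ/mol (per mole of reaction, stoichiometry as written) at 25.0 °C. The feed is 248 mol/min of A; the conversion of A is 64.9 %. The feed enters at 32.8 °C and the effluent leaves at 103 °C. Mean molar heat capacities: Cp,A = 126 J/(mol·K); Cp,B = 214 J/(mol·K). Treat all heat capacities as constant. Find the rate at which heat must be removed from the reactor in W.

Q_out = 77700 W

Extent of reaction ξ = 0.649 × 248 / 2 = 80.476 mol/min
Reaction term: ξ·ΔH°_rxn = 80.476 × -82.2 = -6615.1 kJ/min
Sensible, feed 32.8→25 °C: -243.73 kJ/min
Outlet flows (mol/min): A 87.048, B 80.476
Sensible, products 25→103 °C: 2198.8 kJ/min
Q = ΔH = -4660 kJ/min = -77.667 kW
Heat removed = 77667 W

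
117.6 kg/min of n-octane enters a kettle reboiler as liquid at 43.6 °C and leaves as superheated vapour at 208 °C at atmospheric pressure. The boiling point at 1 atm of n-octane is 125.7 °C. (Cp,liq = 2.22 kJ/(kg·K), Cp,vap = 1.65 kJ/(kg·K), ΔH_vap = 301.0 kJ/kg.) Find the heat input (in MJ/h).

liquid 43.6→125.7 °C: 182.26 kJ/kg
vaporisation at 125.7 °C: 301 kJ/kg
vapour 125.7→208 °C: 135.79 kJ/kg
Δh = 182.26 + 301 + 135.79 = 619.06 kJ/kg
Q = ṁ·Δh = 117.6 kg/min × 619.06 kJ/kg = 72801 kJ/min
|Q| = 1213.4 kW = 4368.1 MJ/h

Q = 4370 MJ/h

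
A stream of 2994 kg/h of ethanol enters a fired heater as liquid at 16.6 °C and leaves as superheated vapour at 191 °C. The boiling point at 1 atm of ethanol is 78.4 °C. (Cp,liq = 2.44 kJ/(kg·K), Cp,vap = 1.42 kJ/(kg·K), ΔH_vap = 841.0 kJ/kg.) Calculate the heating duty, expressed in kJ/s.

Q = 958 kJ/s

liquid 16.6→78.4 °C: 150.79 kJ/kg
vaporisation at 78.4 °C: 841 kJ/kg
vapour 78.4→191 °C: 159.89 kJ/kg
Δh = 150.79 + 841 + 159.89 = 1151.7 kJ/kg
Q = ṁ·Δh = 2994 kg/h × 1151.7 kJ/kg = 3.4481e+06 kJ/h
|Q| = 957.82 kW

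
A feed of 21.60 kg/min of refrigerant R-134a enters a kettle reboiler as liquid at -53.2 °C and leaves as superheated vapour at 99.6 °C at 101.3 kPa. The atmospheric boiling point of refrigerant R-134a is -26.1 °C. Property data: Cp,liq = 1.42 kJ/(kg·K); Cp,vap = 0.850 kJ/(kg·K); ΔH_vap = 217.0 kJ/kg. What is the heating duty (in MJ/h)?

Q = 470 MJ/h

liquid -53.2→-26.1 °C: 38.482 kJ/kg
vaporisation at -26.1 °C: 217 kJ/kg
vapour -26.1→99.6 °C: 106.84 kJ/kg
Δh = 38.482 + 217 + 106.84 = 362.33 kJ/kg
Q = ṁ·Δh = 21.60 kg/min × 362.33 kJ/kg = 7826.3 kJ/min
|Q| = 130.44 kW = 469.58 MJ/h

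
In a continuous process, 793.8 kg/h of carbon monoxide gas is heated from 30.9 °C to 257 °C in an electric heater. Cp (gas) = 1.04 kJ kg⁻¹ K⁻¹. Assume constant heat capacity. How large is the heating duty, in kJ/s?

Q = ṁ·Cp·ΔT = 793.8 × 1.04 × (257 − 30.9) = 186660 kJ/h
Converting: 186660 / 3600 s = 51.849 kW

Q = 51.8 kJ/s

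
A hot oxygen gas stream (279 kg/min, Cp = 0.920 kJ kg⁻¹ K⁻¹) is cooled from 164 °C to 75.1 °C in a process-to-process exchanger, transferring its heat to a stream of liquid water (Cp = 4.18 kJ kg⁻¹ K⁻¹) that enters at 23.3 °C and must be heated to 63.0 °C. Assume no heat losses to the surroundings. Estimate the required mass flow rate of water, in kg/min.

Heat released by hot stream: Q = 279 × 0.920 × (164 − 75.1) = 22819 kJ/min
Energy balance on cold side (adiabatic exchanger): Q = ṁ_c·Cp_c·(T_c,out − T_c,in)
ṁ_c = 22819 / [4.18 × (63.0 − 23.3)] = 137.51 kg/min

ṁ_c = 138 kg/min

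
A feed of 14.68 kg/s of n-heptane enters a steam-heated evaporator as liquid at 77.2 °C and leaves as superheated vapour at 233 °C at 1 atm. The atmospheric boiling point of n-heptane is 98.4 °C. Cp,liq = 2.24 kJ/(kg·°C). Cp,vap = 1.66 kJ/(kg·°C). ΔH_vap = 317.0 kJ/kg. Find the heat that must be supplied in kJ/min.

liquid 77.2→98.4 °C: 47.488 kJ/kg
vaporisation at 98.4 °C: 317 kJ/kg
vapour 98.4→233 °C: 223.44 kJ/kg
Δh = 47.488 + 317 + 223.44 = 587.92 kJ/kg
Q = ṁ·Δh = 14.68 kg/s × 587.92 kJ/kg = 8630.7 kJ/s
|Q| = 8630.7 kW = 517840 kJ/min

Q = 518000 kJ/min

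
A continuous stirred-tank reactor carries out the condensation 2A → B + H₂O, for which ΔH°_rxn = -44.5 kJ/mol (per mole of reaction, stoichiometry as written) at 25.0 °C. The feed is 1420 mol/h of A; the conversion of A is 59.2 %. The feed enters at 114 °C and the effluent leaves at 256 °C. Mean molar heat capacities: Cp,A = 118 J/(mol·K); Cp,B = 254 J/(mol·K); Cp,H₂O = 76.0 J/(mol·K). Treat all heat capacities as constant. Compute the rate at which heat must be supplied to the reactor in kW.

Q_in = 3.95 kW

Extent of reaction ξ = 0.592 × 1420 / 2 = 420.32 mol/h
Reaction term: ξ·ΔH°_rxn = 420.32 × -44.5 = -18704 kJ/h
Sensible, feed 114→25 °C: -14913 kJ/h
Outlet flows (mol/h): A 579.36, B 420.32, H₂O 420.32
Sensible, products 25→256 °C: 47833 kJ/h
Q = ΔH = 14216 kJ/h = 3.9489 kW
Heat supplied = 3.9489 kW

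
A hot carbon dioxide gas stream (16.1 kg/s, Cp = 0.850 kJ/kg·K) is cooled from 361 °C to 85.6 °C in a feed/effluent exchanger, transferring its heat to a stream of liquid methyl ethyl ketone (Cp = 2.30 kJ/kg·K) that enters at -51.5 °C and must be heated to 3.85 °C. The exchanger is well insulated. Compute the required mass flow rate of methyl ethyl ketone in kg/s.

ṁ_c = 29.6 kg/s

Heat released by hot stream: Q = 16.1 × 0.850 × (361 − 85.6) = 3768.8 kJ/s
Energy balance on cold side (adiabatic exchanger): Q = ṁ_c·Cp_c·(T_c,out − T_c,in)
ṁ_c = 3768.8 / [2.30 × (3.85 − -51.5)] = 29.605 kg/s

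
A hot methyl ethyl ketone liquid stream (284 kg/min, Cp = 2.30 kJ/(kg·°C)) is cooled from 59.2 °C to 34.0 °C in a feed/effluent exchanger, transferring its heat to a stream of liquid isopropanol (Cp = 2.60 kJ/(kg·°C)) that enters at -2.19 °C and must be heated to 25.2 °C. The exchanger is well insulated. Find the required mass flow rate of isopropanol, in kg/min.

Heat released by hot stream: Q = 284 × 2.30 × (59.2 − 34.0) = 16461 kJ/min
Energy balance on cold side (adiabatic exchanger): Q = ṁ_c·Cp_c·(T_c,out − T_c,in)
ṁ_c = 16461 / [2.60 × (25.2 − -2.19)] = 231.14 kg/min

ṁ_c = 231 kg/min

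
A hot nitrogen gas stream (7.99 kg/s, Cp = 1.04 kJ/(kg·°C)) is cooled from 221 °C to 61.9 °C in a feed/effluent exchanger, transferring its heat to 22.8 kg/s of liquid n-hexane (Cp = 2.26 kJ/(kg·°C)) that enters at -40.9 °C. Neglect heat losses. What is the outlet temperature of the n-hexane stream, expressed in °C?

Heat released by hot stream: Q = 7.99 × 1.04 × (221 − 61.9) = 1322.1 kJ/s
Energy balance on cold side (adiabatic exchanger): Q = ṁ_c·Cp_c·(T_c,out − T_c,in)
T_c,out = -40.9 + 1322.1/(22.8 × 2.26) = -15.243 °C

T_c,out = -15.2 °C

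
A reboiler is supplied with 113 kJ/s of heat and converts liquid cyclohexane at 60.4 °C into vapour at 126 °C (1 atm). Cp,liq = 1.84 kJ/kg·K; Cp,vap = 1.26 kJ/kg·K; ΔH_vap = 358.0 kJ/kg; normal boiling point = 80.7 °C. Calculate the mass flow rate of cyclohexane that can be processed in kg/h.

ṁ = 899 kg/h

Δh = 1.84×(80.7−60.4) + 358.0 + 1.26×(126−80.7) = 452.43 kJ/kg
Q = 113 kJ/s = 113 kJ/s = 406800 kJ/h
ṁ = Q/Δh = 406800 / 452.43 = 899.14 kg/h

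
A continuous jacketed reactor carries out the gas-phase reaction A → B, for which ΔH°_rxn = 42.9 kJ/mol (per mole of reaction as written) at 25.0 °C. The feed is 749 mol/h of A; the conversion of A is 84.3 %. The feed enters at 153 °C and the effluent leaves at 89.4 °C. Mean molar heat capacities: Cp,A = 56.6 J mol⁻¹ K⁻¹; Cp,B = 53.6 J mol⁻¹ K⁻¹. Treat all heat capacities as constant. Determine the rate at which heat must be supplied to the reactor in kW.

Q_in = 6.74 kW

Extent of reaction ξ = 0.843 × 749 = 631.41 mol/h
Reaction term: ξ·ΔH°_rxn = 631.41 × 42.9 = 27087 kJ/h
Sensible, feed 153→25 °C: -5426.4 kJ/h
Outlet flows (mol/h): A 117.59, B 631.41
Sensible, products 25→89.4 °C: 2608.1 kJ/h
Q = ΔH = 24269 kJ/h = 6.7414 kW
Heat supplied = 6.7414 kW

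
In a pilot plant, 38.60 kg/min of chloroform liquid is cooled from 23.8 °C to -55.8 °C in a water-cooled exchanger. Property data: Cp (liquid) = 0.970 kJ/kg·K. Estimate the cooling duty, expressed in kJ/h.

Q = ṁ·Cp·ΔT = 38.60 × 0.970 × (-55.8 − 23.8) = -2980.4 kJ/min
Converting: 2980.4 / 60 s = 49.673 kW
Cooling duty = 178820 kJ/h

Q_c = 179000 kJ/h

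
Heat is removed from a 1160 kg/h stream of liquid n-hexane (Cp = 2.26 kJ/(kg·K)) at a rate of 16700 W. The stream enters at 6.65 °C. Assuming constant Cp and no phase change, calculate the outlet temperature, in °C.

Q = 16700 W = 60120 kJ/h
ΔT = Q/(ṁ·Cp) = 60120/(1160×2.26) = 22.933 K
T_out = 6.65 − 22.933 = -16.283 °C

T_out = -16.3 °C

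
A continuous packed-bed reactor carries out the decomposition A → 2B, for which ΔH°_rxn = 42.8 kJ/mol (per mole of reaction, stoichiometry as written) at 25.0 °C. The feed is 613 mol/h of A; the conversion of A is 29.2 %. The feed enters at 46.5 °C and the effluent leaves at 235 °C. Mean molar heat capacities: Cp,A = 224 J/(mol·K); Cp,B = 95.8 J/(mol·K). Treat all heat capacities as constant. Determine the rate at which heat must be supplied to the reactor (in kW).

Extent of reaction ξ = 0.292 × 613 = 179 mol/h
Reaction term: ξ·ΔH°_rxn = 179 × 42.8 = 7661 kJ/h
Sensible, feed 46.5→25 °C: -2952.2 kJ/h
Outlet flows (mol/h): A 434, B 357.99
Sensible, products 25→235 °C: 27618 kJ/h
Q = ΔH = 32326 kJ/h = 8.9796 kW
Heat supplied = 8.9796 kW

Q_in = 8.98 kW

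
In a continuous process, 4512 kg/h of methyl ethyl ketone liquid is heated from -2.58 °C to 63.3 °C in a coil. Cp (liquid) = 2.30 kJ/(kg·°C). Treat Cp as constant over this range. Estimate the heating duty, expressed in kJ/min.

Q = ṁ·Cp·ΔT = 4512 × 2.30 × (63.3 − -2.58) = 683680 kJ/h
Converting: 683680 / 3600 s = 189.91 kW
Heating duty = 11395 kJ/min

Q = 11400 kJ/min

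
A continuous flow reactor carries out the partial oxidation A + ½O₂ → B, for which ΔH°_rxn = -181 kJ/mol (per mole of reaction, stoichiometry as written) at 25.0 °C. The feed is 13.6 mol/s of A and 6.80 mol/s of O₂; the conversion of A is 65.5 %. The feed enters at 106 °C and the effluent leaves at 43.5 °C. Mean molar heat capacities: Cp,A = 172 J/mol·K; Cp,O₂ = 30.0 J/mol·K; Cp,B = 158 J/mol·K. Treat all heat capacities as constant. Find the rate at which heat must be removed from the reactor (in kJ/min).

Extent of reaction ξ = 0.655 × 13.6 = 8.908 mol/s
Reaction term: ξ·ΔH°_rxn = 8.908 × -181 = -1612.3 kJ/s
Sensible, feed 106→25 °C: -206 kJ/s
Outlet flows (mol/s): A 4.692, O₂ 2.346, B 8.908
Sensible, products 25→43.5 °C: 42.27 kJ/s
Q = ΔH = -1776.1 kJ/s = -1776.1 kW
Heat removed = 106560 kJ/min

Q_out = 107000 kJ/min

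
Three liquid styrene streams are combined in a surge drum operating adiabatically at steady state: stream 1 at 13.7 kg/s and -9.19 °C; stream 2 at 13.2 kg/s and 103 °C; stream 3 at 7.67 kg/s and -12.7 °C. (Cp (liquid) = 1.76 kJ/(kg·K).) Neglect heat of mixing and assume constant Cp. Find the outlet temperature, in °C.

No heat crosses the boundary, so H_out = H_in.
Σ ṁᵢCp,ᵢTᵢ = 13.7×1.76×-9.19 + 13.2×1.76×103 + 7.67×1.76×-12.7 = 1999.9
Σ ṁᵢCp,ᵢ = 13.7×1.76 + 13.2×1.76 + 7.67×1.76 = 60.843
T_out = 1999.9 / 60.843 = 32.869 °C

T_out = 32.9 °C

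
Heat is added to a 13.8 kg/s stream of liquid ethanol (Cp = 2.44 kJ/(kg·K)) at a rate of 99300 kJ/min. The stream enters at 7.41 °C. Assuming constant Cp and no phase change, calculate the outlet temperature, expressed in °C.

T_out = 56.6 °C

Q = 99300 kJ/min = 1655 kJ/s
ΔT = Q/(ṁ·Cp) = 1655/(13.8×2.44) = 49.151 K
T_out = 7.41 + 49.151 = 56.561 °C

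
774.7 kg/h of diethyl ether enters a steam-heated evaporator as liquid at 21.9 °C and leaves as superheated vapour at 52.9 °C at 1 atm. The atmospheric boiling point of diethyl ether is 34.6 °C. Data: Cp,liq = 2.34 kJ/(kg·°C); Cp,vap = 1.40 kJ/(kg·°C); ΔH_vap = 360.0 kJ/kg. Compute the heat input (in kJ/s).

Q = 89.4 kJ/s

liquid 21.9→34.6 °C: 29.718 kJ/kg
vaporisation at 34.6 °C: 360 kJ/kg
vapour 34.6→52.9 °C: 25.62 kJ/kg
Δh = 29.718 + 360 + 25.62 = 415.34 kJ/kg
Q = ṁ·Δh = 774.7 kg/h × 415.34 kJ/kg = 321760 kJ/h
|Q| = 89.378 kW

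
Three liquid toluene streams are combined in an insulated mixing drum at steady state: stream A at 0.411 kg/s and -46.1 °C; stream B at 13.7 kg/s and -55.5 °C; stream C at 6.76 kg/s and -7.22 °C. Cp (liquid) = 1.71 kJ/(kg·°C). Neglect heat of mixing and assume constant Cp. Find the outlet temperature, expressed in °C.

T_out = -39.7 °C

Energy balance with Q = 0: Σ ṁᵢCp,ᵢ(T_out − Tᵢ) = 0
T_out = Σ ṁᵢCp,ᵢTᵢ / Σ ṁᵢCp,ᵢ
      = -1416.1 / 35.689 = -39.677 °C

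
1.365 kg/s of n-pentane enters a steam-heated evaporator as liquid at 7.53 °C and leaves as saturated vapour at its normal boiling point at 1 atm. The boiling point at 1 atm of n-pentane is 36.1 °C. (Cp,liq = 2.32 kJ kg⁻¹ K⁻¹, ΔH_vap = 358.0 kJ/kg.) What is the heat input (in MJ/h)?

Q = 2080 MJ/h

liquid 7.53→36.1 °C: 66.282 kJ/kg
vaporisation at 36.1 °C: 358 kJ/kg
Δh = 66.282 + 358 = 424.28 kJ/kg
Q = ṁ·Δh = 1.365 kg/s × 424.28 kJ/kg = 579.15 kJ/s
|Q| = 579.15 kW = 2084.9 MJ/h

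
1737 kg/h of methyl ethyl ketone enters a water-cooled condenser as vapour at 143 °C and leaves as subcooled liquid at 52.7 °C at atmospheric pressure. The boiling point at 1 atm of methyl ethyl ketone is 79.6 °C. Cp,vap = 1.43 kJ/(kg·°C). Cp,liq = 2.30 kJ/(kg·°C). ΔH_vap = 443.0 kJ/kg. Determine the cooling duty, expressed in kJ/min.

vapour 143→79.6 °C: -90.662 kJ/kg
condensation at 79.6 °C: -443 kJ/kg
liquid 79.6→52.7 °C: -61.87 kJ/kg
Δh = -90.662 + -443 + -61.87 = -595.53 kJ/kg
Q = ṁ·Δh = 1737 kg/h × -595.53 kJ/kg = -1.0344e+06 kJ/h
|Q| = 287.34 kW = 17241 kJ/min

Q_c = 17200 kJ/min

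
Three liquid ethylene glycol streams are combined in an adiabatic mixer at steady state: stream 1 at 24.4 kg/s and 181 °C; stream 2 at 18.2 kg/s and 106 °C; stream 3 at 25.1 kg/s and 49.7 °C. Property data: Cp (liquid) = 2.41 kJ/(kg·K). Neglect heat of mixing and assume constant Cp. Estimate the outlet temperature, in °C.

T_out = 112 °C

Energy balance with Q = 0: Σ ṁᵢCp,ᵢ(T_out − Tᵢ) = 0
Σ ṁᵢCp,ᵢTᵢ = 24.4×2.41×181 + 18.2×2.41×106 + 25.1×2.41×49.7 = 18299
Σ ṁᵢCp,ᵢ = 24.4×2.41 + 18.2×2.41 + 25.1×2.41 = 163.16
T_out = 18299 / 163.16 = 112.16 °C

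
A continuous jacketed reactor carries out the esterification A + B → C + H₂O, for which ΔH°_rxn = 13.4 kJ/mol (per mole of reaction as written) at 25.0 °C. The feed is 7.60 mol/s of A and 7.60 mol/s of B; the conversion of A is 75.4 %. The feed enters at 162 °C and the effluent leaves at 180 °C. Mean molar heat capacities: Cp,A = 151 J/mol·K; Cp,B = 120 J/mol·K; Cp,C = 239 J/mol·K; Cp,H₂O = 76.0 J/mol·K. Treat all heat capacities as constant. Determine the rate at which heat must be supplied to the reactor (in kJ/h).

Q_in = 551000 kJ/h

Extent of reaction ξ = 0.754 × 7.60 = 5.7304 mol/s
Reaction term: ξ·ΔH°_rxn = 5.7304 × 13.4 = 76.787 kJ/s
Sensible, feed 162→25 °C: -282.17 kJ/s
Outlet flows (mol/s): A 1.8696, B 1.8696, C 5.7304, H₂O 5.7304
Sensible, products 25→180 °C: 358.32 kJ/s
Q = ΔH = 152.94 kJ/s = 152.94 kW
Heat supplied = 550590 kJ/h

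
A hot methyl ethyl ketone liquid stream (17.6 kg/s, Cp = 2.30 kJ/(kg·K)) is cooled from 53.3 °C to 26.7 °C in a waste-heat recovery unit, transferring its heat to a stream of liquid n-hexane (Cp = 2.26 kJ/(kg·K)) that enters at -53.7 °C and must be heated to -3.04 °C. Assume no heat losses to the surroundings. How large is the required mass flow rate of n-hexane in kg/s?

Heat released by hot stream: Q = 17.6 × 2.30 × (53.3 − 26.7) = 1076.8 kJ/s
Energy balance on cold side (adiabatic exchanger): Q = ṁ_c·Cp_c·(T_c,out − T_c,in)
ṁ_c = 1076.8 / [2.26 × (-3.04 − -53.7)] = 9.4048 kg/s

ṁ_c = 9.40 kg/s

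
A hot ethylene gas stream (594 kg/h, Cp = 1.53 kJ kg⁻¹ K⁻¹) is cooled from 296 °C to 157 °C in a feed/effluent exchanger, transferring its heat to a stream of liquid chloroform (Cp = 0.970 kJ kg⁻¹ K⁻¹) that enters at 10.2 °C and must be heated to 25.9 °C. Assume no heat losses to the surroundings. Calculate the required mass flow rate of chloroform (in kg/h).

ṁ_c = 8300 kg/h

Heat released by hot stream: Q = 594 × 1.53 × (296 − 157) = 126330 kJ/h
Energy balance on cold side (adiabatic exchanger): Q = ṁ_c·Cp_c·(T_c,out − T_c,in)
ṁ_c = 126330 / [0.970 × (25.9 − 10.2)] = 8295.1 kg/h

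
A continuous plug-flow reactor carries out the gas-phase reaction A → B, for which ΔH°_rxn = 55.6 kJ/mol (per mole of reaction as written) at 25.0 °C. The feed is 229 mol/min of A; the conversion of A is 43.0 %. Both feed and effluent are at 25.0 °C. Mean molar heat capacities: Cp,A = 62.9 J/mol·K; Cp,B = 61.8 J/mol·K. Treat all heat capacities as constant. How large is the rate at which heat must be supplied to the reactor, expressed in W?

Extent of reaction ξ = 0.430 × 229 = 98.47 mol/min
Reaction term: ξ·ΔH°_rxn = 98.47 × 55.6 = 5474.9 kJ/min
Q = ΔH = 5474.9 kJ/min = 91.249 kW
Heat supplied = 91249 W

Q_in = 91200 W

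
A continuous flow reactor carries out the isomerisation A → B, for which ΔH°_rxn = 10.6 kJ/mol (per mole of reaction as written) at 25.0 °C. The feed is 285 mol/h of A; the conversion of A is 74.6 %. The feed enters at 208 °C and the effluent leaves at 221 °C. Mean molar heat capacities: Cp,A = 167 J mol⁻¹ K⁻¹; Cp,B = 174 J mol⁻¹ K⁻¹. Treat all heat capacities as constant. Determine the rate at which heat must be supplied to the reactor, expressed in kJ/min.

Q_in = 52.7 kJ/min

Extent of reaction ξ = 0.746 × 285 = 212.61 mol/h
Reaction term: ξ·ΔH°_rxn = 212.61 × 10.6 = 2253.7 kJ/h
Sensible, feed 208→25 °C: -8709.9 kJ/h
Outlet flows (mol/h): A 72.39, B 212.61
Sensible, products 25→221 °C: 9620.3 kJ/h
Q = ΔH = 3164.1 kJ/h = 0.87892 kW
Heat supplied = 52.735 kJ/min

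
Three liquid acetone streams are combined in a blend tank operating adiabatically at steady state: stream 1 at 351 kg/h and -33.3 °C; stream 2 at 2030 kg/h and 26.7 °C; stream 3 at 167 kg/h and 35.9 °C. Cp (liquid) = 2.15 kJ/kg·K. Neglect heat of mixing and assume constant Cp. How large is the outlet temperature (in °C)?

Adiabatic, steady state ⇒ Σ ṁᵢCp,ᵢ(T_out − Tᵢ) = 0
T_out = Σ ṁᵢCp,ᵢTᵢ / Σ ṁᵢCp,ᵢ
      = 104290 / 5478.2 = 19.038 °C

T_out = 19.0 °C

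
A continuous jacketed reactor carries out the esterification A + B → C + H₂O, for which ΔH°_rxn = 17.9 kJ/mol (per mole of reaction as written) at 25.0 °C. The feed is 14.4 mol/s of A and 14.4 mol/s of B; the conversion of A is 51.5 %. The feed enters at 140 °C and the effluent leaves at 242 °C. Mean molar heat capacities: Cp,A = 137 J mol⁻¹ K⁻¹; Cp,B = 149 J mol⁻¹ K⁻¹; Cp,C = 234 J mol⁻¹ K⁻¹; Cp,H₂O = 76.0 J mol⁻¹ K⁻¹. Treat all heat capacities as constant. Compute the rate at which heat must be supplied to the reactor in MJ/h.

Q_in = 2130 MJ/h

Extent of reaction ξ = 0.515 × 14.4 = 7.416 mol/s
Reaction term: ξ·ΔH°_rxn = 7.416 × 17.9 = 132.75 kJ/s
Sensible, feed 140→25 °C: -473.62 kJ/s
Outlet flows (mol/s): A 6.984, B 6.984, C 7.416, H₂O 7.416
Sensible, products 25→242 °C: 932.32 kJ/s
Q = ΔH = 591.45 kJ/s = 591.45 kW
Heat supplied = 2129.2 MJ/h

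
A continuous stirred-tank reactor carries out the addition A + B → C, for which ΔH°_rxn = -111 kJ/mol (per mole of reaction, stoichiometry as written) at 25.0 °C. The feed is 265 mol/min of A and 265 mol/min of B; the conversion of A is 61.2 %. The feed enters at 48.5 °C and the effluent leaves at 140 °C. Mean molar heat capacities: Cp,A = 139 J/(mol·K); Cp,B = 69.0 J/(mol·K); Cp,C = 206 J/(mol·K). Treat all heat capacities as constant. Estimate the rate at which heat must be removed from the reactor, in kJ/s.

Extent of reaction ξ = 0.612 × 265 = 162.18 mol/min
Reaction term: ξ·ΔH°_rxn = 162.18 × -111 = -18002 kJ/min
Sensible, feed 48.5→25 °C: -1295.3 kJ/min
Outlet flows (mol/min): A 102.82, B 102.82, C 162.18
Sensible, products 25→140 °C: 6301.5 kJ/min
Q = ΔH = -12996 kJ/min = -216.6 kW
Heat removed = 216.6 kJ/s

Q_out = 217 kJ/s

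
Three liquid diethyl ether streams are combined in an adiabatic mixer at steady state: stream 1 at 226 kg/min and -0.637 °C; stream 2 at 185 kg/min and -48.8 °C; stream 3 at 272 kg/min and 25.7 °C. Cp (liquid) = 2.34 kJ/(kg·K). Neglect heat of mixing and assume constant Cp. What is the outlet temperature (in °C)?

Energy balance with Q = 0: Σ ṁᵢCp,ᵢ(T_out − Tᵢ) = 0
T_out = Σ ṁᵢCp,ᵢTᵢ / Σ ṁᵢCp,ᵢ
      = -5104.9 / 1598.2 = -3.1941 °C

T_out = -3.19 °C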